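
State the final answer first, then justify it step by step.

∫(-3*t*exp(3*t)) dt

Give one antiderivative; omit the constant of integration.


The answer is -t*exp(3*t) + exp(3*t)/3.
Step 1. Integrate ∫(-3*t*exp(3*t)) dt by parts with u = t, dv = (-3*exp(3*t)) dt, so v = -exp(3*t): now -t*exp(3*t) + ∫(exp(3*t)) dt.
Step 2. Evaluate the standard form: now -t*exp(3*t) + exp(3*t)/3.
Answer: -t*exp(3*t) + exp(3*t)/3.


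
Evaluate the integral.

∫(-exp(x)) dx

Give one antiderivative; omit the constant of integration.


Answer: -exp(x).


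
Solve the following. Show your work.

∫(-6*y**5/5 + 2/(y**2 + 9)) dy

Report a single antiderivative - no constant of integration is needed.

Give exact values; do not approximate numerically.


Step 1. Rewrite: now ∫(-6*y**5/5) dy + ∫(2/(y**2 + 9)) dy.
Step 2. Evaluate the standard form: now 2*atan(y/3)/3 + ∫(-6*y**5/5) dy.
Step 3. Evaluate the standard form: now -y**6/5 + 2*atan(y/3)/3.
Answer: -y**6/5 + 2*atan(y/3)/3.


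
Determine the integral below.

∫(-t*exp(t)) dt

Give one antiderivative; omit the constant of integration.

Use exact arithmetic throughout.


Answer: -t*exp(t) + exp(t).


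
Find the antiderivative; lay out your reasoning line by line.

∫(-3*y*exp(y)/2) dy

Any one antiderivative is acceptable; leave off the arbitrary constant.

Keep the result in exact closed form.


Step 1. Integrate ∫(-3*y*exp(y)/2) dy by parts with u = y, dv = (-3*exp(y)/2) dy, so v = -3*exp(y)/2: now -3*y*exp(y)/2 + ∫(3*exp(y)/2) dy.
Step 2. Evaluate the standard form: now -3*y*exp(y)/2 + 3*exp(y)/2.
Answer: -3*y*exp(y)/2 + 3*exp(y)/2.


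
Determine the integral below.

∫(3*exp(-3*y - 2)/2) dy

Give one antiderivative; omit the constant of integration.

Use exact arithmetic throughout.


Answer: -exp(-3*y - 2)/2.


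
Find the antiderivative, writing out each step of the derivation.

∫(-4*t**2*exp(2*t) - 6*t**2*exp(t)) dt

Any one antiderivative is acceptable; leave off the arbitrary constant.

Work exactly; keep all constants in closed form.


Step 1. Rewrite: now ∫(-6*t**2*exp(t)) dt + ∫(-4*t**2*exp(2*t)) dt.
Step 2. Integrate ∫(-4*t**2*exp(2*t)) dt by parts with u = t**2, dv = (-4*exp(2*t)) dt, so v = -2*exp(2*t): now -2*t**2*exp(2*t) + ∫(4*t*exp(2*t)) dt + ∫(-6*t**2*exp(t)) dt.
Step 3. Integrate ∫(4*t*exp(2*t)) dt by parts with u = t, dv = (4*exp(2*t)) dt, so v = 2*exp(2*t): now -2*t**2*exp(2*t) + 2*t*exp(2*t) + ∫(-6*t**2*exp(t)) dt + ∫(-2*exp(2*t)) dt.
Step 4. Evaluate the standard form: now -2*t**2*exp(2*t) + 2*t*exp(2*t) - exp(2*t) + ∫(-6*t**2*exp(t)) dt.
Step 5. Integrate ∫(-6*t**2*exp(t)) dt by parts with u = t**2, dv = (-6*exp(t)) dt, so v = -6*exp(t): now -2*t**2*exp(2*t) - 6*t**2*exp(t) + 2*t*exp(2*t) - exp(2*t) + ∫(12*t*exp(t)) dt.
Step 6. Integrate ∫(12*t*exp(t)) dt by parts with u = t, dv = (12*exp(t)) dt, so v = 12*exp(t): now -2*t**2*exp(2*t) - 6*t**2*exp(t) + 2*t*exp(2*t) + 12*t*exp(t) - exp(2*t) + ∫(-12*exp(t)) dt.
Step 7. Evaluate the standard form: now -2*t**2*exp(2*t) - 6*t**2*exp(t) + 2*t*exp(2*t) + 12*t*exp(t) - exp(2*t) - 12*exp(t).
Answer: -2*t**2*exp(2*t) - 6*t**2*exp(t) + 2*t*exp(2*t) + 12*t*exp(t) - exp(2*t) - 12*exp(t).


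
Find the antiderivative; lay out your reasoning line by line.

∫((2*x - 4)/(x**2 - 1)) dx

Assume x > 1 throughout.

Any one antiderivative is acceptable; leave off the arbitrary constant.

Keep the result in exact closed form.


Step 1. Decompose ∫((2*x - 4)/(x**2 - 1)) dx by partial fractions, (2*x - 4)/(x**2 - 1) = 3/(x + 1) - 1/(x - 1): now ∫(-1/(x - 1)) dx + ∫(3/(x + 1)) dx.
Step 2. Evaluate the standard form [assuming x > -1]: now 3*log(x + 1) + ∫(-1/(x - 1)) dx.
Step 3. Evaluate the standard form [assuming x > 1]: now -log(x - 1) + 3*log(x + 1).
Answer: -log(x - 1) + 3*log(x + 1).


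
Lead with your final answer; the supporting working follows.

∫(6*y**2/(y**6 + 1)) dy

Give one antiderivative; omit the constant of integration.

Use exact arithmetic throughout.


The answer is 2*atan(y**3).
Step 1. Substitute u = y**3, turning ∫(6*y**2/(y**6 + 1)) dy into ∫(2/(u**2 + 1)) du: now ∫(2/(u**2 + 1)) du.
Step 2. Evaluate the standard form: now 2*atan(u).
Step 3. Substitute back u = y**3: now 2*atan(y**3).
Answer: 2*atan(y**3).


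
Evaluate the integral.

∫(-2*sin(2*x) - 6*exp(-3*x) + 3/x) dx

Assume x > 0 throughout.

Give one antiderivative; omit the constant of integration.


Answer: 3*log(x) + cos(2*x) + 2*exp(-3*x).


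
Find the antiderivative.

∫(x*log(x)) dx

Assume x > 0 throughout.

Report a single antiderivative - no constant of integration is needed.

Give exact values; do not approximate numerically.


Answer: x**2*log(x)/2 - x**2/4.


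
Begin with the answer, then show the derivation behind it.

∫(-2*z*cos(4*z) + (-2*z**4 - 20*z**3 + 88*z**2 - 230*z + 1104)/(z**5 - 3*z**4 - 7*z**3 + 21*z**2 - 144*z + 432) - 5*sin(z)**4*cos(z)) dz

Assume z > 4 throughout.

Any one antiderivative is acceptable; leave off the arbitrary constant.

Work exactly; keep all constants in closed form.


The answer is -z*sin(4*z)/2 - log(z - 4) - 4*log(z - 3) + 3*log(z + 4) - sin(z)**5 - cos(4*z)/8 + 2*atan(z/3)/3.
Step 1. Rewrite: now ∫(-2*z*cos(4*z)) dz + ∫((-2*z**4 - 20*z**3 + 88*z**2 - 230*z + 1104)/(z**5 - 3*z**4 - 7*z**3 + 21*z**2 - 144*z + 432)) dz + ∫(-5*sin(z)**4*cos(z)) dz.
Step 2. Integrate ∫(-2*z*cos(4*z)) dz by parts with u = z, dv = (-2*cos(4*z)) dz, so v = -sin(4*z)/2: now -z*sin(4*z)/2 + ∫((-2*z**4 - 20*z**3 + 88*z**2 - 230*z + 1104)/(z**5 - 3*z**4 - 7*z**3 + 21*z**2 - 144*z + 432)) dz + ∫(-5*sin(z)**4*cos(z)) dz + ∫(sin(4*z)/2) dz.
Step 3. Evaluate the standard form: now -z*sin(4*z)/2 - cos(4*z)/8 + ∫((-2*z**4 - 20*z**3 + 88*z**2 - 230*z + 1104)/(z**5 - 3*z**4 - 7*z**3 + 21*z**2 - 144*z + 432)) dz + ∫(-5*sin(z)**4*cos(z)) dz.
Step 4. Substitute u = sin(z), turning ∫(-5*sin(z)**4*cos(z)) dz into ∫(-5*u**4) du: now -z*sin(4*z)/2 - cos(4*z)/8 + ∫(-5*u**4) du + ∫((-2*z**4 - 20*z**3 + 88*z**2 - 230*z + 1104)/(z**5 - 3*z**4 - 7*z**3 + 21*z**2 - 144*z + 432)) dz.
Step 5. Evaluate the standard form: now -u**5 - z*sin(4*z)/2 - cos(4*z)/8 + ∫((-2*z**4 - 20*z**3 + 88*z**2 - 230*z + 1104)/(z**5 - 3*z**4 - 7*z**3 + 21*z**2 - 144*z + 432)) dz.
Step 6. Substitute back u = sin(z): now -z*sin(4*z)/2 - sin(z)**5 - cos(4*z)/8 + ∫((-2*z**4 - 20*z**3 + 88*z**2 - 230*z + 1104)/(z**5 - 3*z**4 - 7*z**3 + 21*z**2 - 144*z + 432)) dz.
Step 7. Decompose ∫((-2*z**4 - 20*z**3 + 88*z**2 - 230*z + 1104)/(z**5 - 3*z**4 - 7*z**3 + 21*z**2 - 144*z + 432)) dz by partial fractions, (-2*z**4 - 20*z**3 + 88*z**2 - 230*z + 1104)/(z**5 - 3*z**4 - 7*z**3 + 21*z**2 - 144*z + 432) = 2/(z**2 + 9) + 3/(z + 4) - 4/(z - 3) - 1/(z - 4): now -z*sin(4*z)/2 - sin(z)**5 - cos(4*z)/8 + ∫(-1/(z - 4)) dz + ∫(-4/(z - 3)) dz + ∫(3/(z + 4)) dz + ∫(2/(z**2 + 9)) dz.
Step 8. Evaluate the standard form [assuming z > 4]: now -z*sin(4*z)/2 - log(z - 4) - sin(z)**5 - cos(4*z)/8 + ∫(-4/(z - 3)) dz + ∫(3/(z + 4)) dz + ∫(2/(z**2 + 9)) dz.
Step 9. Evaluate the standard form [assuming z > 3]: now -z*sin(4*z)/2 - log(z - 4) - 4*log(z - 3) - sin(z)**5 - cos(4*z)/8 + ∫(3/(z + 4)) dz + ∫(2/(z**2 + 9)) dz.
Step 10. Evaluate the standard form [assuming z > -4]: now -z*sin(4*z)/2 - log(z - 4) - 4*log(z - 3) + 3*log(z + 4) - sin(z)**5 - cos(4*z)/8 + ∫(2/(z**2 + 9)) dz.
Step 11. Evaluate the standard form: now -z*sin(4*z)/2 - log(z - 4) - 4*log(z - 3) + 3*log(z + 4) - sin(z)**5 - cos(4*z)/8 + 2*atan(z/3)/3.
Answer: -z*sin(4*z)/2 - log(z - 4) - 4*log(z - 3) + 3*log(z + 4) - sin(z)**5 - cos(4*z)/8 + 2*atan(z/3)/3.


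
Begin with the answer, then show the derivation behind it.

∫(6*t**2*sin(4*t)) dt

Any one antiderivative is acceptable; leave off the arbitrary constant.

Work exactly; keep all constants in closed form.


The answer is -3*t**2*cos(4*t)/2 + 3*t*sin(4*t)/4 + 3*cos(4*t)/16.
Step 1. Integrate ∫(6*t**2*sin(4*t)) dt by parts with u = t**2, dv = (6*sin(4*t)) dt, so v = -3*cos(4*t)/2: now -3*t**2*cos(4*t)/2 + ∫(3*t*cos(4*t)) dt.
Step 2. Integrate ∫(3*t*cos(4*t)) dt by parts with u = t, dv = (3*cos(4*t)) dt, so v = 3*sin(4*t)/4: now -3*t**2*cos(4*t)/2 + 3*t*sin(4*t)/4 + ∫(-3*sin(4*t)/4) dt.
Step 3. Evaluate the standard form: now -3*t**2*cos(4*t)/2 + 3*t*sin(4*t)/4 + 3*cos(4*t)/16.
Answer: -3*t**2*cos(4*t)/2 + 3*t*sin(4*t)/4 + 3*cos(4*t)/16.


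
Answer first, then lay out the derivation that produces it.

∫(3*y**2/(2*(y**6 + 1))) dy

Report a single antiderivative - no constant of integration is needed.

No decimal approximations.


The answer is atan(y**3)/2.
Step 1. Substitute u = y**3, turning ∫(3*y**2/(2*(y**6 + 1))) dy into ∫(1/(2*(u**2 + 1))) du: now ∫(1/(2*(u**2 + 1))) du.
Step 2. Evaluate the standard form: now atan(u)/2.
Step 3. Substitute back u = y**3: now atan(y**3)/2.
Answer: atan(y**3)/2.


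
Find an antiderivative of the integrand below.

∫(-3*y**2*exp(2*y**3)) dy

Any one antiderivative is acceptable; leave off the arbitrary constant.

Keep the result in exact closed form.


Answer: -exp(2*y**3)/2.


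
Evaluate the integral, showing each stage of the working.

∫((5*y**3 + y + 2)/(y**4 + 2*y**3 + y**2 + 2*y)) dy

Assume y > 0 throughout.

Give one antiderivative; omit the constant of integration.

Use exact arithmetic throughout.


Step 1. Decompose ∫((5*y**3 + y + 2)/(y**4 + 2*y**3 + y**2 + 2*y)) dy by partial fractions, (5*y**3 + y + 2)/(y**4 + 2*y**3 + y**2 + 2*y) = -2/(y**2 + 1) + 4/(y + 2) + 1/y: now ∫(1/y) dy + ∫(4/(y + 2)) dy + ∫(-2/(y**2 + 1)) dy.
Step 2. Evaluate the standard form [assuming y > 0]: now log(y) + ∫(4/(y + 2)) dy + ∫(-2/(y**2 + 1)) dy.
Step 3. Evaluate the standard form [assuming y > -2]: now log(y) + 4*log(y + 2) + ∫(-2/(y**2 + 1)) dy.
Step 4. Evaluate the standard form: now log(y) + 4*log(y + 2) - 2*atan(y).
Answer: log(y) + 4*log(y + 2) - 2*atan(y).


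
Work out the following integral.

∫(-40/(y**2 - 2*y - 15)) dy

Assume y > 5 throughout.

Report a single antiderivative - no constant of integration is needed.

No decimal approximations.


Answer: -5*log(y - 5) + 5*log(y + 3).


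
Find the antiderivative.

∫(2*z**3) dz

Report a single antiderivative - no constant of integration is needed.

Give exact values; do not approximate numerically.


Answer: z**4/2.


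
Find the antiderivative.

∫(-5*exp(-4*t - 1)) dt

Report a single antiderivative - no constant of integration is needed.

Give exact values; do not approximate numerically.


Answer: 5*exp(-4*t - 1)/4.


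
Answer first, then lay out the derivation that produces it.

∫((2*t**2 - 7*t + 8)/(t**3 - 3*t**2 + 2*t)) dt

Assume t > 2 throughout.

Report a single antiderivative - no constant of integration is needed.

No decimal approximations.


The answer is 4*log(t) + log(t - 2) - 3*log(t - 1).
Step 1. Decompose ∫((2*t**2 - 7*t + 8)/(t**3 - 3*t**2 + 2*t)) dt by partial fractions, (2*t**2 - 7*t + 8)/(t**3 - 3*t**2 + 2*t) = -3/(t - 1) + 1/(t - 2) + 4/t: now ∫(4/t) dt + ∫(1/(t - 2)) dt + ∫(-3/(t - 1)) dt.
Step 2. Evaluate the standard form [assuming t > 0]: now 4*log(t) + ∫(1/(t - 2)) dt + ∫(-3/(t - 1)) dt.
Step 3. Evaluate the standard form [assuming t > 2]: now 4*log(t) + log(t - 2) + ∫(-3/(t - 1)) dt.
Step 4. Evaluate the standard form [assuming t > 1]: now 4*log(t) + log(t - 2) - 3*log(t - 1).
Answer: 4*log(t) + log(t - 2) - 3*log(t - 1).


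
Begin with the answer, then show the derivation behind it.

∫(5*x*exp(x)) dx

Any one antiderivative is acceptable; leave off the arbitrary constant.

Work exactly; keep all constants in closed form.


The answer is 5*x*exp(x) - 5*exp(x).
Step 1. Integrate ∫(5*x*exp(x)) dx by parts with u = x, dv = (5*exp(x)) dx, so v = 5*exp(x): now 5*x*exp(x) + ∫(-5*exp(x)) dx.
Step 2. Evaluate the standard form: now 5*x*exp(x) - 5*exp(x).
Answer: 5*x*exp(x) - 5*exp(x).


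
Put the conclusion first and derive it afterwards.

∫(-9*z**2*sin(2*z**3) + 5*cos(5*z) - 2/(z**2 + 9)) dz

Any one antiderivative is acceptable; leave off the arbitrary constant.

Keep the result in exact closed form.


The answer is sin(5*z) + 3*cos(2*z**3)/2 - 2*atan(z/3)/3.
Step 1. Rewrite: now ∫(-9*z**2*sin(2*z**3)) dz + ∫(-2/(z**2 + 9)) dz + ∫(5*cos(5*z)) dz.
Step 2. Evaluate the standard form: now sin(5*z) + ∫(-9*z**2*sin(2*z**3)) dz + ∫(-2/(z**2 + 9)) dz.
Step 3. Evaluate the standard form: now sin(5*z) - 2*atan(z/3)/3 + ∫(-9*z**2*sin(2*z**3)) dz.
Step 4. Substitute u = z**3, turning ∫(-9*z**2*sin(2*z**3)) dz into ∫(-3*sin(2*u)) du: now sin(5*z) - 2*atan(z/3)/3 + ∫(-3*sin(2*u)) du.
Step 5. Evaluate the standard form: now sin(5*z) + 3*cos(2*u)/2 - 2*atan(z/3)/3.
Step 6. Substitute back u = z**3: now sin(5*z) + 3*cos(2*z**3)/2 - 2*atan(z/3)/3.
Answer: sin(5*z) + 3*cos(2*z**3)/2 - 2*atan(z/3)/3.


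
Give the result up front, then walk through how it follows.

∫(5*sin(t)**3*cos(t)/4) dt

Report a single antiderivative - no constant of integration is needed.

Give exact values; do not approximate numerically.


The answer is 5*sin(t)**4/16.
Step 1. Substitute u = sin(t), turning ∫(5*sin(t)**3*cos(t)/4) dt into ∫(5*u**3/4) du: now ∫(5*u**3/4) du.
Step 2. Evaluate the standard form: now 5*u**4/16.
Step 3. Substitute back u = sin(t): now 5*sin(t)**4/16.
Answer: 5*sin(t)**4/16.


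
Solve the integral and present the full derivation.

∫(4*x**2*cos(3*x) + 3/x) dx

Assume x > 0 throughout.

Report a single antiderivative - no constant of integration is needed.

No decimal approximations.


Step 1. Rewrite: now ∫(3/x) dx + ∫(4*x**2*cos(3*x)) dx.
Step 2. Evaluate the standard form [assuming x > 0]: now 3*log(x) + ∫(4*x**2*cos(3*x)) dx.
Step 3. Integrate ∫(4*x**2*cos(3*x)) dx by parts with u = x**2, dv = (4*cos(3*x)) dx, so v = 4*sin(3*x)/3: now 4*x**2*sin(3*x)/3 + 3*log(x) + ∫(-8*x*sin(3*x)/3) dx.
Step 4. Integrate ∫(-8*x*sin(3*x)/3) dx by parts with u = x, dv = (-8*sin(3*x)/3) dx, so v = 8*cos(3*x)/9: now 4*x**2*sin(3*x)/3 + 8*x*cos(3*x)/9 + 3*log(x) + ∫(-8*cos(3*x)/9) dx.
Step 5. Evaluate the standard form: now 4*x**2*sin(3*x)/3 + 8*x*cos(3*x)/9 + 3*log(x) - 8*sin(3*x)/27.
Answer: 4*x**2*sin(3*x)/3 + 8*x*cos(3*x)/9 + 3*log(x) - 8*sin(3*x)/27.


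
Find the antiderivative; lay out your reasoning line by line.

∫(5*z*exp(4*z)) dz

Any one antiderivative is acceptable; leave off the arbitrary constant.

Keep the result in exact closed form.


Step 1. Integrate ∫(5*z*exp(4*z)) dz by parts with u = z, dv = (5*exp(4*z)) dz, so v = 5*exp(4*z)/4: now 5*z*exp(4*z)/4 + ∫(-5*exp(4*z)/4) dz.
Step 2. Evaluate the standard form: now 5*z*exp(4*z)/4 - 5*exp(4*z)/16.
Answer: 5*z*exp(4*z)/4 - 5*exp(4*z)/16.


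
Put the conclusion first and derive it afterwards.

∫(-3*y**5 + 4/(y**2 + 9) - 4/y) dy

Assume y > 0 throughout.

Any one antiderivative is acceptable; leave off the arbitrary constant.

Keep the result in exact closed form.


The answer is -y**6/2 - 4*log(y) + 4*atan(y/3)/3.
Step 1. Rewrite: now ∫(-4/y) dy + ∫(-3*y**5) dy + ∫(4/(y**2 + 9)) dy.
Step 2. Evaluate the standard form [assuming y > 0]: now -4*log(y) + ∫(-3*y**5) dy + ∫(4/(y**2 + 9)) dy.
Step 3. Evaluate the standard form: now -y**6/2 - 4*log(y) + ∫(4/(y**2 + 9)) dy.
Step 4. Evaluate the standard form: now -y**6/2 - 4*log(y) + 4*atan(y/3)/3.
Answer: -y**6/2 - 4*log(y) + 4*atan(y/3)/3.


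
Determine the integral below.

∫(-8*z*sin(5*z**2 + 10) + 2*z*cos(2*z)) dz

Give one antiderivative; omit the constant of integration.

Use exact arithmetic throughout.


Answer: z*sin(2*z) + cos(2*z)/2 + 4*cos(5*z**2 + 10)/5.


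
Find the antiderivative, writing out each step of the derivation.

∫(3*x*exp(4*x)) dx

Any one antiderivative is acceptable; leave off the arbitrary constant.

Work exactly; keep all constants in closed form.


Step 1. Integrate ∫(3*x*exp(4*x)) dx by parts with u = x, dv = (3*exp(4*x)) dx, so v = 3*exp(4*x)/4: now 3*x*exp(4*x)/4 + ∫(-3*exp(4*x)/4) dx.
Step 2. Evaluate the standard form: now 3*x*exp(4*x)/4 - 3*exp(4*x)/16.
Answer: 3*x*exp(4*x)/4 - 3*exp(4*x)/16.


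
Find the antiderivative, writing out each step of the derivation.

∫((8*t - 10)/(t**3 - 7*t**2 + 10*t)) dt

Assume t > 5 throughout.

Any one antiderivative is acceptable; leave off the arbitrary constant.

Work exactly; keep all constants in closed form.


Step 1. Decompose ∫((8*t - 10)/(t**3 - 7*t**2 + 10*t)) dt by partial fractions, (8*t - 10)/(t**3 - 7*t**2 + 10*t) = -1/(t - 2) + 2/(t - 5) - 1/t: now ∫(-1/t) dt + ∫(2/(t - 5)) dt + ∫(-1/(t - 2)) dt.
Step 2. Evaluate the standard form [assuming t > 2]: now -log(t - 2) + ∫(-1/t) dt + ∫(2/(t - 5)) dt.
Step 3. Evaluate the standard form [assuming t > 5]: now 2*log(t - 5) - log(t - 2) + ∫(-1/t) dt.
Step 4. Evaluate the standard form [assuming t > 0]: now -log(t) + 2*log(t - 5) - log(t - 2).
Answer: -log(t) + 2*log(t - 5) - log(t - 2).


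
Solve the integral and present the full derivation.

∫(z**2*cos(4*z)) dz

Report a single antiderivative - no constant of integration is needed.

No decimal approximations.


Step 1. Integrate ∫(z**2*cos(4*z)) dz by parts with u = z**2, dv = (cos(4*z)) dz, so v = sin(4*z)/4: now z**2*sin(4*z)/4 + ∫(-z*sin(4*z)/2) dz.
Step 2. Integrate ∫(-z*sin(4*z)/2) dz by parts with u = z, dv = (-sin(4*z)/2) dz, so v = cos(4*z)/8: now z**2*sin(4*z)/4 + z*cos(4*z)/8 + ∫(-cos(4*z)/8) dz.
Step 3. Evaluate the standard form: now z**2*sin(4*z)/4 + z*cos(4*z)/8 - sin(4*z)/32.
Answer: z**2*sin(4*z)/4 + z*cos(4*z)/8 - sin(4*z)/32.


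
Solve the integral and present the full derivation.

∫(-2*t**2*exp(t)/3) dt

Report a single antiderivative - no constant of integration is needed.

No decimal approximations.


Step 1. Integrate ∫(-2*t**2*exp(t)/3) dt by parts with u = t**2, dv = (-2*exp(t)/3) dt, so v = -2*exp(t)/3: now -2*t**2*exp(t)/3 + ∫(4*t*exp(t)/3) dt.
Step 2. Integrate ∫(4*t*exp(t)/3) dt by parts with u = t, dv = (4*exp(t)/3) dt, so v = 4*exp(t)/3: now -2*t**2*exp(t)/3 + 4*t*exp(t)/3 + ∫(-4*exp(t)/3) dt.
Step 3. Evaluate the standard form: now -2*t**2*exp(t)/3 + 4*t*exp(t)/3 - 4*exp(t)/3.
Answer: -2*t**2*exp(t)/3 + 4*t*exp(t)/3 - 4*exp(t)/3.


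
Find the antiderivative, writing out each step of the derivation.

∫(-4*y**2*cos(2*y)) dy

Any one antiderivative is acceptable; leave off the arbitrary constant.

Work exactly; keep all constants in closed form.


Step 1. Integrate ∫(-4*y**2*cos(2*y)) dy by parts with u = y**2, dv = (-4*cos(2*y)) dy, so v = -2*sin(2*y): now -2*y**2*sin(2*y) + ∫(4*y*sin(2*y)) dy.
Step 2. Integrate ∫(4*y*sin(2*y)) dy by parts with u = y, dv = (4*sin(2*y)) dy, so v = -2*cos(2*y): now -2*y**2*sin(2*y) - 2*y*cos(2*y) + ∫(2*cos(2*y)) dy.
Step 3. Evaluate the standard form: now -2*y**2*sin(2*y) - 2*y*cos(2*y) + sin(2*y).
Answer: -2*y**2*sin(2*y) - 2*y*cos(2*y) + sin(2*y).


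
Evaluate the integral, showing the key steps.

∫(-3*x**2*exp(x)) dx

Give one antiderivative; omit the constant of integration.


Step 1. Integrate ∫(-3*x**2*exp(x)) dx by parts with u = x**2, dv = (-3*exp(x)) dx, so v = -3*exp(x): now -3*x**2*exp(x) + ∫(6*x*exp(x)) dx.
Step 2. Integrate ∫(6*x*exp(x)) dx by parts with u = x, dv = (6*exp(x)) dx, so v = 6*exp(x): now -3*x**2*exp(x) + 6*x*exp(x) + ∫(-6*exp(x)) dx.
Step 3. Evaluate the standard form: now -3*x**2*exp(x) + 6*x*exp(x) - 6*exp(x).
Answer: -3*x**2*exp(x) + 6*x*exp(x) - 6*exp(x).


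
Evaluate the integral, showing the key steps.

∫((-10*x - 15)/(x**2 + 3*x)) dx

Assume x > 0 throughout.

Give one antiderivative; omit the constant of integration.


Step 1. Decompose ∫((-10*x - 15)/(x**2 + 3*x)) dx by partial fractions, (-10*x - 15)/(x**2 + 3*x) = -5/(x + 3) - 5/x: now ∫(-5/x) dx + ∫(-5/(x + 3)) dx.
Step 2. Evaluate the standard form [assuming x > -3]: now -5*log(x + 3) + ∫(-5/x) dx.
Step 3. Evaluate the standard form [assuming x > 0]: now -5*log(x) - 5*log(x + 3).
Answer: -5*log(x) - 5*log(x + 3).


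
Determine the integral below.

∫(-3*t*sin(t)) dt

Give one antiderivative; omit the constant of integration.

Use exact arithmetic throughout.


Answer: 3*t*cos(t) - 3*sin(t).


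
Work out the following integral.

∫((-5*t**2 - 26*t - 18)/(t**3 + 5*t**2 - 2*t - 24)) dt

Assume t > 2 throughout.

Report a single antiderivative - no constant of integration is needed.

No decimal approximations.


Answer: -3*log(t - 2) - 3*log(t + 3) + log(t + 4).


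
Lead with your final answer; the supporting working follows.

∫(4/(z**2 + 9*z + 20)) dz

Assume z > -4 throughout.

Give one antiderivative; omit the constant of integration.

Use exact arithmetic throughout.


The answer is 4*log(z + 4) - 4*log(z + 5).
Step 1. Decompose ∫(4/(z**2 + 9*z + 20)) dz by partial fractions, 4/(z**2 + 9*z + 20) = -4/(z + 5) + 4/(z + 4): now ∫(4/(z + 4)) dz + ∫(-4/(z + 5)) dz.
Step 2. Evaluate the standard form [assuming z > -5]: now -4*log(z + 5) + ∫(4/(z + 4)) dz.
Step 3. Evaluate the standard form [assuming z > -4]: now 4*log(z + 4) - 4*log(z + 5).
Answer: 4*log(z + 4) - 4*log(z + 5).


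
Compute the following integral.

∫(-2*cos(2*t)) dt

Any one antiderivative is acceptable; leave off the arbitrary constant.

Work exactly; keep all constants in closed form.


Answer: -sin(2*t).


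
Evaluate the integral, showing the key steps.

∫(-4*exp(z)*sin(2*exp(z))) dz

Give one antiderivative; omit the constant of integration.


Step 1. Substitute u = exp(z), turning ∫(-4*exp(z)*sin(2*exp(z))) dz into ∫(-4*sin(2*u)) du: now ∫(-4*sin(2*u)) du.
Step 2. Evaluate the standard form: now 2*cos(2*u).
Step 3. Substitute back u = exp(z): now 2*cos(2*exp(z)).
Answer: 2*cos(2*exp(z)).


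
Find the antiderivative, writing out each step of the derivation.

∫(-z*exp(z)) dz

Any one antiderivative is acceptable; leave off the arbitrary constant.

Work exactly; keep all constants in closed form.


Step 1. Integrate ∫(-z*exp(z)) dz by parts with u = z, dv = (-exp(z)) dz, so v = -exp(z): now -z*exp(z) + ∫(exp(z)) dz.
Step 2. Evaluate the standard form: now -z*exp(z) + exp(z).
Answer: -z*exp(z) + exp(z).


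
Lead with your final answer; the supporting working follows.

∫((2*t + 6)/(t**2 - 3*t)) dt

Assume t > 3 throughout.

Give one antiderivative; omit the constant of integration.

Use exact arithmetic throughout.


The answer is -2*log(t) + 4*log(t - 3).
Step 1. Decompose ∫((2*t + 6)/(t**2 - 3*t)) dt by partial fractions, (2*t + 6)/(t**2 - 3*t) = 4/(t - 3) - 2/t: now ∫(-2/t) dt + ∫(4/(t - 3)) dt.
Step 2. Evaluate the standard form [assuming t > 0]: now -2*log(t) + ∫(4/(t - 3)) dt.
Step 3. Evaluate the standard form [assuming t > 3]: now -2*log(t) + 4*log(t - 3).
Answer: -2*log(t) + 4*log(t - 3).


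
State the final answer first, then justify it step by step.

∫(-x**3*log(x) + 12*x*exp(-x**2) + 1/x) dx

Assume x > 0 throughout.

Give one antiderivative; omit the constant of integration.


The answer is -x**4*log(x)/4 + x**4/16 + log(x) - 6*exp(-x**2).
Step 1. Rewrite: now ∫(1/x) dx + ∫(12*x*exp(-x**2)) dx + ∫(-x**3*log(x)) dx.
Step 2. Integrate ∫(-x**3*log(x)) dx by parts with u = log(x), dv = (-x**3) dx, so v = -x**4/4 [assuming x > 0]: now -x**4*log(x)/4 + ∫(1/x) dx + ∫(x**3/4) dx + ∫(12*x*exp(-x**2)) dx.
Step 3. Evaluate the standard form: now -x**4*log(x)/4 + x**4/16 + ∫(1/x) dx + ∫(12*x*exp(-x**2)) dx.
Step 4. Substitute u = x**2, turning ∫(12*x*exp(-x**2)) dx into ∫(6*exp(-u)) du: now -x**4*log(x)/4 + x**4/16 + ∫(1/x) dx + ∫(6*exp(-u)) du.
Step 5. Evaluate the standard form: now -x**4*log(x)/4 + x**4/16 + ∫(1/x) dx - 6*exp(-u).
Step 6. Substitute back u = x**2: now -x**4*log(x)/4 + x**4/16 + ∫(1/x) dx - 6*exp(-x**2).
Step 7. Evaluate the standard form [assuming x > 0]: now -x**4*log(x)/4 + x**4/16 + log(x) - 6*exp(-x**2).
Answer: -x**4*log(x)/4 + x**4/16 + log(x) - 6*exp(-x**2).


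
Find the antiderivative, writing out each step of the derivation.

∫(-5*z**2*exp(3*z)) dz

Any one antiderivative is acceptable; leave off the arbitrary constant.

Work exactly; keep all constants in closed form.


Step 1. Integrate ∫(-5*z**2*exp(3*z)) dz by parts with u = z**2, dv = (-5*exp(3*z)) dz, so v = -5*exp(3*z)/3: now -5*z**2*exp(3*z)/3 + ∫(10*z*exp(3*z)/3) dz.
Step 2. Integrate ∫(10*z*exp(3*z)/3) dz by parts with u = z, dv = (10*exp(3*z)/3) dz, so v = 10*exp(3*z)/9: now -5*z**2*exp(3*z)/3 + 10*z*exp(3*z)/9 + ∫(-10*exp(3*z)/9) dz.
Step 3. Evaluate the standard form: now -5*z**2*exp(3*z)/3 + 10*z*exp(3*z)/9 - 10*exp(3*z)/27.
Answer: -5*z**2*exp(3*z)/3 + 10*z*exp(3*z)/9 - 10*exp(3*z)/27.


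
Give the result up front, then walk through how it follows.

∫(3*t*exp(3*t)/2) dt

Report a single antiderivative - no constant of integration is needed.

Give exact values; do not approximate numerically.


The answer is t*exp(3*t)/2 - exp(3*t)/6.
Step 1. Integrate ∫(3*t*exp(3*t)/2) dt by parts with u = t, dv = (3*exp(3*t)/2) dt, so v = exp(3*t)/2: now t*exp(3*t)/2 + ∫(-exp(3*t)/2) dt.
Step 2. Evaluate the standard form: now t*exp(3*t)/2 - exp(3*t)/6.
Answer: t*exp(3*t)/2 - exp(3*t)/6.


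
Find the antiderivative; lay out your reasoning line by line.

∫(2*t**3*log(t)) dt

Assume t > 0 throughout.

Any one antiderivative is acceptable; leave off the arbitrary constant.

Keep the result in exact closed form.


Step 1. Integrate ∫(2*t**3*log(t)) dt by parts with u = log(t), dv = (2*t**3) dt, so v = t**4/2 [assuming t > 0]: now t**4*log(t)/2 + ∫(-t**3/2) dt.
Step 2. Evaluate the standard form: now t**4*log(t)/2 - t**4/8.
Answer: t**4*log(t)/2 - t**4/8.


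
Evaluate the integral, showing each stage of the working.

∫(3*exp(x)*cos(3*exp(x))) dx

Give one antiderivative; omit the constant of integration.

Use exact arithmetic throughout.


Step 1. Substitute u = exp(x), turning ∫(3*exp(x)*cos(3*exp(x))) dx into ∫(3*cos(3*u)) du: now ∫(3*cos(3*u)) du.
Step 2. Evaluate the standard form: now sin(3*u).
Step 3. Substitute back u = exp(x): now sin(3*exp(x)).
Answer: sin(3*exp(x)).


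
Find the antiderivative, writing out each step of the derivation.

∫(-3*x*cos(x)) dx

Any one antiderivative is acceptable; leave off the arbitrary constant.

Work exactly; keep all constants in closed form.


Step 1. Integrate ∫(-3*x*cos(x)) dx by parts with u = x, dv = (-3*cos(x)) dx, so v = -3*sin(x): now -3*x*sin(x) + ∫(3*sin(x)) dx.
Step 2. Evaluate the standard form: now -3*x*sin(x) - 3*cos(x).
Answer: -3*x*sin(x) - 3*cos(x).


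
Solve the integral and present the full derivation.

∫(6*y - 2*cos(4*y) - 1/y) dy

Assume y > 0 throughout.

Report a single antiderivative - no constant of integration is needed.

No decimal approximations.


Step 1. Rewrite: now ∫(-1/y) dy + ∫(6*y) dy + ∫(-2*cos(4*y)) dy.
Step 2. Evaluate the standard form [assuming y > 0]: now -log(y) + ∫(6*y) dy + ∫(-2*cos(4*y)) dy.
Step 3. Evaluate the standard form: now -log(y) - sin(4*y)/2 + ∫(6*y) dy.
Step 4. Evaluate the standard form: now 3*y**2 - log(y) - sin(4*y)/2.
Answer: 3*y**2 - log(y) - sin(4*y)/2.


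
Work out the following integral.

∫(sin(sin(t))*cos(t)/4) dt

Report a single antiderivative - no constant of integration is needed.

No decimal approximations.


Answer: -cos(sin(t))/4.


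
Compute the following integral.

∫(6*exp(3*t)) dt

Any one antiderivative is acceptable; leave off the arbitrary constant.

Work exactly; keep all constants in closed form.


Answer: 2*exp(3*t).


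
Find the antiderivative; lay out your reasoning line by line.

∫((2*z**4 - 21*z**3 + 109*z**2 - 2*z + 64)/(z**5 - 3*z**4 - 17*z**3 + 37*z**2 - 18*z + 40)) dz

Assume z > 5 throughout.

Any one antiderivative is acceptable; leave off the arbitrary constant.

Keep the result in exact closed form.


Step 1. Decompose ∫((2*z**4 - 21*z**3 + 109*z**2 - 2*z + 64)/(z**5 - 3*z**4 - 17*z**3 + 37*z**2 - 18*z + 40)) dz by partial fractions, (2*z**4 - 21*z**3 + 109*z**2 - 2*z + 64)/(z**5 - 3*z**4 - 17*z**3 + 37*z**2 - 18*z + 40) = -1/(z**2 + 1) + 4/(z + 4) - 4/(z - 2) + 2/(z - 5): now ∫(2/(z - 5)) dz + ∫(-4/(z - 2)) dz + ∫(4/(z + 4)) dz + ∫(-1/(z**2 + 1)) dz.
Step 2. Evaluate the standard form [assuming z > -4]: now 4*log(z + 4) + ∫(2/(z - 5)) dz + ∫(-4/(z - 2)) dz + ∫(-1/(z**2 + 1)) dz.
Step 3. Evaluate the standard form [assuming z > 5]: now 2*log(z - 5) + 4*log(z + 4) + ∫(-4/(z - 2)) dz + ∫(-1/(z**2 + 1)) dz.
Step 4. Evaluate the standard form [assuming z > 2]: now 2*log(z - 5) - 4*log(z - 2) + 4*log(z + 4) + ∫(-1/(z**2 + 1)) dz.
Step 5. Evaluate the standard form: now 2*log(z - 5) - 4*log(z - 2) + 4*log(z + 4) - atan(z).
Answer: 2*log(z - 5) - 4*log(z - 2) + 4*log(z + 4) - atan(z).


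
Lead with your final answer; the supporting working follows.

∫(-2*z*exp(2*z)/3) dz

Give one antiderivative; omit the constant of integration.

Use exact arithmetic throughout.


The answer is -z*exp(2*z)/3 + exp(2*z)/6.
Step 1. Integrate ∫(-2*z*exp(2*z)/3) dz by parts with u = z, dv = (-2*exp(2*z)/3) dz, so v = -exp(2*z)/3: now -z*exp(2*z)/3 + ∫(exp(2*z)/3) dz.
Step 2. Evaluate the standard form: now -z*exp(2*z)/3 + exp(2*z)/6.
Answer: -z*exp(2*z)/3 + exp(2*z)/6.


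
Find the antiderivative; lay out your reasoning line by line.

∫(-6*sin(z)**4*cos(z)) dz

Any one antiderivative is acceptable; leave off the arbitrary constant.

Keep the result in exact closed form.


Step 1. Substitute u = sin(z), turning ∫(-6*sin(z)**4*cos(z)) dz into ∫(-6*u**4) du: now ∫(-6*u**4) du.
Step 2. Evaluate the standard form: now -6*u**5/5.
Step 3. Substitute back u = sin(z): now -6*sin(z)**5/5.
Answer: -6*sin(z)**5/5.


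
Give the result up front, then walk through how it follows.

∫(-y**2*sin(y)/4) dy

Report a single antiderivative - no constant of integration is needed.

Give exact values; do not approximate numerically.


The answer is y**2*cos(y)/4 - y*sin(y)/2 - cos(y)/2.
Step 1. Integrate ∫(-y**2*sin(y)/4) dy by parts with u = y**2, dv = (-sin(y)/4) dy, so v = cos(y)/4: now y**2*cos(y)/4 + ∫(-y*cos(y)/2) dy.
Step 2. Integrate ∫(-y*cos(y)/2) dy by parts with u = y, dv = (-cos(y)/2) dy, so v = -sin(y)/2: now y**2*cos(y)/4 - y*sin(y)/2 + ∫(sin(y)/2) dy.
Step 3. Evaluate the standard form: now y**2*cos(y)/4 - y*sin(y)/2 - cos(y)/2.
Answer: y**2*cos(y)/4 - y*sin(y)/2 - cos(y)/2.


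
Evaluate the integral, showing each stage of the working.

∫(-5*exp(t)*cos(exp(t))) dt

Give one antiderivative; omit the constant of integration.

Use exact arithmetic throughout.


Step 1. Substitute u = exp(t), turning ∫(-5*exp(t)*cos(exp(t))) dt into ∫(-5*cos(u)) du: now ∫(-5*cos(u)) du.
Step 2. Evaluate the standard form: now -5*sin(u).
Step 3. Substitute back u = exp(t): now -5*sin(exp(t)).
Answer: -5*sin(exp(t)).


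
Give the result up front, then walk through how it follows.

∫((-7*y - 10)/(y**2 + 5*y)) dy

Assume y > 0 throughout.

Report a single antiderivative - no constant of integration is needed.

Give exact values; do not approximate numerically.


The answer is -2*log(y) - 5*log(y + 5).
Step 1. Decompose ∫((-7*y - 10)/(y**2 + 5*y)) dy by partial fractions, (-7*y - 10)/(y**2 + 5*y) = -5/(y + 5) - 2/y: now ∫(-2/y) dy + ∫(-5/(y + 5)) dy.
Step 2. Evaluate the standard form [assuming y > -5]: now -5*log(y + 5) + ∫(-2/y) dy.
Step 3. Evaluate the standard form [assuming y > 0]: now -2*log(y) - 5*log(y + 5).
Answer: -2*log(y) - 5*log(y + 5).


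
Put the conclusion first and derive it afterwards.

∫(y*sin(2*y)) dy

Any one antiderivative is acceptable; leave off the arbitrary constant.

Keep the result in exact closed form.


The answer is -y*cos(2*y)/2 + sin(2*y)/4.
Step 1. Integrate ∫(y*sin(2*y)) dy by parts with u = y, dv = (sin(2*y)) dy, so v = -cos(2*y)/2: now -y*cos(2*y)/2 + ∫(cos(2*y)/2) dy.
Step 2. Evaluate the standard form: now -y*cos(2*y)/2 + sin(2*y)/4.
Answer: -y*cos(2*y)/2 + sin(2*y)/4.


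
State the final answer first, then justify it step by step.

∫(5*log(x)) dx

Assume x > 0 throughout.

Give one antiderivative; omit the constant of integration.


The answer is 5*x*log(x) - 5*x.
Step 1. Integrate ∫(5*log(x)) dx by parts with u = log(x), dv = (5) dx, so v = 5*x [assuming x > 0]: now 5*x*log(x) + ∫(-5) dx.
Step 2. Evaluate the standard form: now 5*x*log(x) - 5*x.
Answer: 5*x*log(x) - 5*x.


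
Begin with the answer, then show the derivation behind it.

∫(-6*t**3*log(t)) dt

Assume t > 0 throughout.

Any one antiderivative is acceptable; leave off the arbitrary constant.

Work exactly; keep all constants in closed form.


The answer is -3*t**4*log(t)/2 + 3*t**4/8.
Step 1. Integrate ∫(-6*t**3*log(t)) dt by parts with u = log(t), dv = (-6*t**3) dt, so v = -3*t**4/2 [assuming t > 0]: now -3*t**4*log(t)/2 + ∫(3*t**3/2) dt.
Step 2. Evaluate the standard form: now -3*t**4*log(t)/2 + 3*t**4/8.
Answer: -3*t**4*log(t)/2 + 3*t**4/8.


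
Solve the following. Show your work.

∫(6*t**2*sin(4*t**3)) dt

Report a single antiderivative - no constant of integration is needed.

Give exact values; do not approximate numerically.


Step 1. Substitute u = t**3, turning ∫(6*t**2*sin(4*t**3)) dt into ∫(2*sin(4*u)) du: now ∫(2*sin(4*u)) du.
Step 2. Evaluate the standard form: now -cos(4*u)/2.
Step 3. Substitute back u = t**3: now -cos(4*t**3)/2.
Answer: -cos(4*t**3)/2.


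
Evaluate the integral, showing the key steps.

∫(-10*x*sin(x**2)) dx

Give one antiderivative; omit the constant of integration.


Step 1. Substitute u = x**2, turning ∫(-10*x*sin(x**2)) dx into ∫(-5*sin(u)) du: now ∫(-5*sin(u)) du.
Step 2. Evaluate the standard form: now 5*cos(u).
Step 3. Substitute back u = x**2: now 5*cos(x**2).
Answer: 5*cos(x**2).


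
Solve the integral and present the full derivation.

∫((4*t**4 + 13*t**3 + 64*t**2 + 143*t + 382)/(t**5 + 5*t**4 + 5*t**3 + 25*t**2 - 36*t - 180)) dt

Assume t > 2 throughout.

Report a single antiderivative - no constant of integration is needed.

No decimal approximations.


Step 1. Decompose ∫((4*t**4 + 13*t**3 + 64*t**2 + 143*t + 382)/(t**5 + 5*t**4 + 5*t**3 + 25*t**2 - 36*t - 180)) dt by partial fractions, (4*t**4 + 13*t**3 + 64*t**2 + 143*t + 382)/(t**5 + 5*t**4 + 5*t**3 + 25*t**2 - 36*t - 180) = -2/(t**2 + 9) + 3/(t + 5) - 2/(t + 2) + 3/(t - 2): now ∫(3/(t - 2)) dt + ∫(-2/(t + 2)) dt + ∫(3/(t + 5)) dt + ∫(-2/(t**2 + 9)) dt.
Step 2. Evaluate the standard form [assuming t > -2]: now -2*log(t + 2) + ∫(3/(t - 2)) dt + ∫(3/(t + 5)) dt + ∫(-2/(t**2 + 9)) dt.
Step 3. Evaluate the standard form [assuming t > -5]: now -2*log(t + 2) + 3*log(t + 5) + ∫(3/(t - 2)) dt + ∫(-2/(t**2 + 9)) dt.
Step 4. Evaluate the standard form [assuming t > 2]: now 3*log(t - 2) - 2*log(t + 2) + 3*log(t + 5) + ∫(-2/(t**2 + 9)) dt.
Step 5. Evaluate the standard form: now 3*log(t - 2) - 2*log(t + 2) + 3*log(t + 5) - 2*atan(t/3)/3.
Answer: 3*log(t - 2) - 2*log(t + 2) + 3*log(t + 5) - 2*atan(t/3)/3.


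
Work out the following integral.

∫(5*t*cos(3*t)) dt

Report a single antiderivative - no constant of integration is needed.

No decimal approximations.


Answer: 5*t*sin(3*t)/3 + 5*cos(3*t)/9.


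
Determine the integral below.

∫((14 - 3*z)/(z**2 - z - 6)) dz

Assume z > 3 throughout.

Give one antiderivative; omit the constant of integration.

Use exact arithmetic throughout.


Answer: log(z - 3) - 4*log(z + 2).


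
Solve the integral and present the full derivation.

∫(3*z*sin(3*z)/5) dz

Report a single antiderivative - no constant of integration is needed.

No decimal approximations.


Step 1. Integrate ∫(3*z*sin(3*z)/5) dz by parts with u = z, dv = (3*sin(3*z)/5) dz, so v = -cos(3*z)/5: now -z*cos(3*z)/5 + ∫(cos(3*z)/5) dz.
Step 2. Evaluate the standard form: now -z*cos(3*z)/5 + sin(3*z)/15.
Answer: -z*cos(3*z)/5 + sin(3*z)/15.


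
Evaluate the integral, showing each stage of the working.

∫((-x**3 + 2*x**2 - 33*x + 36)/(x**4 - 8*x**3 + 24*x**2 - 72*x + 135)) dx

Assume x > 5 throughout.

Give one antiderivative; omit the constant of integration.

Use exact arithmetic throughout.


Step 1. Decompose ∫((-x**3 + 2*x**2 - 33*x + 36)/(x**4 - 8*x**3 + 24*x**2 - 72*x + 135)) dx by partial fractions, (-x**3 + 2*x**2 - 33*x + 36)/(x**4 - 8*x**3 + 24*x**2 - 72*x + 135) = 3/(x**2 + 9) + 2/(x - 3) - 3/(x - 5): now ∫(-3/(x - 5)) dx + ∫(2/(x - 3)) dx + ∫(3/(x**2 + 9)) dx.
Step 2. Evaluate the standard form [assuming x > 3]: now 2*log(x - 3) + ∫(-3/(x - 5)) dx + ∫(3/(x**2 + 9)) dx.
Step 3. Evaluate the standard form [assuming x > 5]: now -3*log(x - 5) + 2*log(x - 3) + ∫(3/(x**2 + 9)) dx.
Step 4. Evaluate the standard form: now -3*log(x - 5) + 2*log(x - 3) + atan(x/3).
Answer: -3*log(x - 5) + 2*log(x - 3) + atan(x/3).


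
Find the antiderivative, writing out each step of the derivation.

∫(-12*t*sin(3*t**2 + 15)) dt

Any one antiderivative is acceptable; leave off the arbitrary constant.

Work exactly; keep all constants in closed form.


Step 1. Substitute u = t**2 + 5, turning ∫(-12*t*sin(3*t**2 + 15)) dt into ∫(-6*sin(3*u)) du: now ∫(-6*sin(3*u)) du.
Step 2. Evaluate the standard form: now 2*cos(3*u).
Step 3. Substitute back u = t**2 + 5: now 2*cos(3*t**2 + 15).
Answer: 2*cos(3*t**2 + 15).


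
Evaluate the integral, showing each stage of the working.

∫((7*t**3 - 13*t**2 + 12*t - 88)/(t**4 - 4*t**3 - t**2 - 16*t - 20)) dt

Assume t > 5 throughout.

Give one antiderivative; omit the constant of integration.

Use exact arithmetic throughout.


Step 1. Decompose ∫((7*t**3 - 13*t**2 + 12*t - 88)/(t**4 - 4*t**3 - t**2 - 16*t - 20)) dt by partial fractions, (7*t**3 - 13*t**2 + 12*t - 88)/(t**4 - 4*t**3 - t**2 - 16*t - 20) = 4/(t**2 + 4) + 4/(t + 1) + 3/(t - 5): now ∫(3/(t - 5)) dt + ∫(4/(t + 1)) dt + ∫(4/(t**2 + 4)) dt.
Step 2. Evaluate the standard form [assuming t > -1]: now 4*log(t + 1) + ∫(3/(t - 5)) dt + ∫(4/(t**2 + 4)) dt.
Step 3. Evaluate the standard form [assuming t > 5]: now 3*log(t - 5) + 4*log(t + 1) + ∫(4/(t**2 + 4)) dt.
Step 4. Evaluate the standard form: now 3*log(t - 5) + 4*log(t + 1) + 2*atan(t/2).
Answer: 3*log(t - 5) + 4*log(t + 1) + 2*atan(t/2).


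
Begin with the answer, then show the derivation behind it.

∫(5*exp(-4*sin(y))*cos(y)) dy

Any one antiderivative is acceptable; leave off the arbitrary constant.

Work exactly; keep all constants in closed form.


The answer is -5*exp(-4*sin(y))/4.
Step 1. Substitute u = sin(y), turning ∫(5*exp(-4*sin(y))*cos(y)) dy into ∫(5*exp(-4*u)) du: now ∫(5*exp(-4*u)) du.
Step 2. Evaluate the standard form: now -5*exp(-4*u)/4.
Step 3. Substitute back u = sin(y): now -5*exp(-4*sin(y))/4.
Answer: -5*exp(-4*sin(y))/4.


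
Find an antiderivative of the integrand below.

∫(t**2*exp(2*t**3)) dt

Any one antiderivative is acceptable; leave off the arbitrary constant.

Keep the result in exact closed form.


Answer: exp(2*t**3)/6.


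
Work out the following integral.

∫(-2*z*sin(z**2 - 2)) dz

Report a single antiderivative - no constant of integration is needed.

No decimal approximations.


Answer: cos(z**2 - 2).


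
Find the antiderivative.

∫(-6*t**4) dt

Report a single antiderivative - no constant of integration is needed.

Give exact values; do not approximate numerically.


Answer: -6*t**5/5.


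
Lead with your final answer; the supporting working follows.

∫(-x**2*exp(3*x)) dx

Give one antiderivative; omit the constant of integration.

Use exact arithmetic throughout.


The answer is -x**2*exp(3*x)/3 + 2*x*exp(3*x)/9 - 2*exp(3*x)/27.
Step 1. Integrate ∫(-x**2*exp(3*x)) dx by parts with u = x**2, dv = (-exp(3*x)) dx, so v = -exp(3*x)/3: now -x**2*exp(3*x)/3 + ∫(2*x*exp(3*x)/3) dx.
Step 2. Integrate ∫(2*x*exp(3*x)/3) dx by parts with u = x, dv = (2*exp(3*x)/3) dx, so v = 2*exp(3*x)/9: now -x**2*exp(3*x)/3 + 2*x*exp(3*x)/9 + ∫(-2*exp(3*x)/9) dx.
Step 3. Evaluate the standard form: now -x**2*exp(3*x)/3 + 2*x*exp(3*x)/9 - 2*exp(3*x)/27.
Answer: -x**2*exp(3*x)/3 + 2*x*exp(3*x)/9 - 2*exp(3*x)/27.


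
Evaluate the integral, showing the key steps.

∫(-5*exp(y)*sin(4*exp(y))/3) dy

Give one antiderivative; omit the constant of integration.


Step 1. Substitute u = exp(y), turning ∫(-5*exp(y)*sin(4*exp(y))/3) dy into ∫(-5*sin(4*u)/3) du: now ∫(-5*sin(4*u)/3) du.
Step 2. Evaluate the standard form: now 5*cos(4*u)/12.
Step 3. Substitute back u = exp(y): now 5*cos(4*exp(y))/12.
Answer: 5*cos(4*exp(y))/12.
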